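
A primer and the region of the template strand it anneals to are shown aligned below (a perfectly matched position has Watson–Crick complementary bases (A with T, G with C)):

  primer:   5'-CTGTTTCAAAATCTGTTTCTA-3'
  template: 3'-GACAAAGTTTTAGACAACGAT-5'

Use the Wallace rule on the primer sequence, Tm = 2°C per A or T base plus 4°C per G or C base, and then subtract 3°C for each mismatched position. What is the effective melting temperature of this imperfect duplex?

Primer base counts: A=5, T=10, G=2, C=4 → A+T=15, G+C=6
Perfect-match Tm = 2(15) + 4(6) = 30 + 24 = 54°C
Mismatches (positions where the bases are not complementary): 1 (at position 18)
Effective Tm = 54 − 1×3 = 54 − 3 = 51°C

51°C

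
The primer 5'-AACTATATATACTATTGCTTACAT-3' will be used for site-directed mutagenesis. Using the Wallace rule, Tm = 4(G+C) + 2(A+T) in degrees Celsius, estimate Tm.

58°C

Base counts: C=4, T=10, A=9, G=1
A+T = 19, G+C = 5
Tm = 4·5 + 2·19 = 20 + 38 = 58°C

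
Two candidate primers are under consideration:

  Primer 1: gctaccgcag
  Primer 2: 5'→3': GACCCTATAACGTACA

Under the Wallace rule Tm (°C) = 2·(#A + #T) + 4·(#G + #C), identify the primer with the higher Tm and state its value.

Primer 2, 46°C

Primer 1: A+T=3, G+C=7 → Tm = 2(3)+4(7) = 34°C
Primer 2: A+T=9, G+C=7 → Tm = 2(9)+4(7) = 46°C
34°C vs 46°C → primer 2 is higher.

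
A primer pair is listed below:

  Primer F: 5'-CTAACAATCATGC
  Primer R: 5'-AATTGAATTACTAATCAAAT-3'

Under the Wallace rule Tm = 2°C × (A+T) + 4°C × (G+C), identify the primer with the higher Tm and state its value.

Primer F: A+T=8, G+C=5 → Tm = 2(8)+4(5) = 36°C
Primer R: A+T=17, G+C=3 → Tm = 2(17)+4(3) = 46°C
36°C vs 46°C → primer R is higher.

Primer R, 46°C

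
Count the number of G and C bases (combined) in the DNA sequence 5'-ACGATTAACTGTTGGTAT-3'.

6

A=5, C=2, G=4, T=7
G+C = 4 + 2 = 6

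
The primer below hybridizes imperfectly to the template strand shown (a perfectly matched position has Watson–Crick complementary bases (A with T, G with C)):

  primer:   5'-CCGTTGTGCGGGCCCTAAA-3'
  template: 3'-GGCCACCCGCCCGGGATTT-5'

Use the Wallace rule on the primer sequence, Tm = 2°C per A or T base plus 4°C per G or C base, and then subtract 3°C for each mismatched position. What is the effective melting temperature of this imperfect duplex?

56°C

Primer base counts: A=3, T=4, G=6, C=6 → A+T=7, G+C=12
Perfect-match Tm = 2(7) + 4(12) = 14 + 48 = 62°C
Mismatches (positions where the bases are not complementary): 2 (at positions 4, 7)
Effective Tm = 62 − 2×3 = 62 − 6 = 56°C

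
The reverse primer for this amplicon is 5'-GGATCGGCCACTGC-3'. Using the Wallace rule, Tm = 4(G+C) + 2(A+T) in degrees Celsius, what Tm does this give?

Base counts: T=2, C=5, A=2, G=5
AT pairs contribute 4, GC pairs contribute 10.
Tm = 4·10 + 2·4 = 40 + 8 = 48°C

48°C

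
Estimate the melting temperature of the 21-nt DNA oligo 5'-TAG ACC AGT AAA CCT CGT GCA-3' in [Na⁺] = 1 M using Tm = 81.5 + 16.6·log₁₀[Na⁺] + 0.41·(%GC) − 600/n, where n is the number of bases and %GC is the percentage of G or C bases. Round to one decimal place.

Length n = 21. Base counts: T=4, G=4, C=6, A=7
G+C = 10, so %GC = 10/21 × 100 = 47.619%
Salt term: 16.6 × (0) = 0
GC term: 0.41 × 47.619 = 19.524; length term: −600/21 = −28.571
Tm = 81.5 + (0) + 19.524 − 28.571 = 72.453 → 72.5°C

72.5°C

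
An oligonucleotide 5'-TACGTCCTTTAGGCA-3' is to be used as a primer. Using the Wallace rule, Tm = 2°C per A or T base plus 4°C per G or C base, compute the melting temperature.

44°C

G=3, A=3, C=4, T=5
So N_AT = 8 and N_GC = 7.
Tm = 2(8) + 4(7) = 16 + 28 = 44°C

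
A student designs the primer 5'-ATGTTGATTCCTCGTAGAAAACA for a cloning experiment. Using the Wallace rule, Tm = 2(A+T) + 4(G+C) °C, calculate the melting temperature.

62°C

Counting bases: T=7, A=8, C=4, G=4
A+T = 15, G+C = 8
Tm = 2×15 + 4×8 = 62°C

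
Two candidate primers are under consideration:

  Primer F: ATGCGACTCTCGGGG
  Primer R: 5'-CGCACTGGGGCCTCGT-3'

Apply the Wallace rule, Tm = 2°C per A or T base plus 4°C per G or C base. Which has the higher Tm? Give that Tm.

Primer R, 56°C

Primer F: A+T=5, G+C=10 → Tm = 2(5)+4(10) = 50°C
Primer R: A+T=4, G+C=12 → Tm = 2(4)+4(12) = 56°C
50°C vs 56°C → primer R is higher.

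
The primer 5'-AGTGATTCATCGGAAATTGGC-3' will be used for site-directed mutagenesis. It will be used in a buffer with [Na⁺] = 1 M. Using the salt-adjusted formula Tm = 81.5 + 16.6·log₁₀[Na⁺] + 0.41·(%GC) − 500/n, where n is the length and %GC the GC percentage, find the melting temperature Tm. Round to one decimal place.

Length n = 21. Base counts: T=6, G=6, C=3, A=6
G+C = 9, so %GC = 9/21 × 100 = 42.857%
Salt term: 16.6 × (0) = 0
GC term: 0.41 × 42.857 = 17.571; length term: −500/21 = −23.81
Tm = 81.5 + (0) + 17.571 − 23.81 = 75.261 → 75.3°C

75.3°C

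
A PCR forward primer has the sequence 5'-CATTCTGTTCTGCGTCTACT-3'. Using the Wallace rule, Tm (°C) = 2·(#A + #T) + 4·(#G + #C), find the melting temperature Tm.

58°C

A=2, C=6, T=9, G=3
AT pairs contribute 11, GC pairs contribute 9.
Tm = 4·9 + 2·11 = 36 + 22 = 58°C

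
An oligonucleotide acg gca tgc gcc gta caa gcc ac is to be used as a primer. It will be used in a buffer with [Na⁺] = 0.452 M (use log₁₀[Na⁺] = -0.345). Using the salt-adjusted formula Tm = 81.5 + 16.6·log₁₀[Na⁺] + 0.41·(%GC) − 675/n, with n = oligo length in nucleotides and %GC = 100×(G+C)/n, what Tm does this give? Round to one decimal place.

Length n = 23. Base counts: A=6, T=2, G=6, C=9
G+C = 15, so %GC = 15/23 × 100 = 65.217%
Salt term: 16.6 × (-0.345) = -5.727
GC term: 0.41 × 65.217 = 26.739; length term: −675/23 = −29.348
Tm = 81.5 + (-5.727) + 26.739 − 29.348 = 73.164 → 73.2°C

73.2°C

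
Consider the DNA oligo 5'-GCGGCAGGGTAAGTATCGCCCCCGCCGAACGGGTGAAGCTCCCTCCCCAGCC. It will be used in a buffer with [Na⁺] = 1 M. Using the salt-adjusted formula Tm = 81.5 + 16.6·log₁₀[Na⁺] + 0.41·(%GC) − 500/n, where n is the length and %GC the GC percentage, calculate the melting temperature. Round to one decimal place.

101.1°C

Length n = 52. C=21, G=16, T=6, A=9
G+C = 37, so %GC = 37/52 × 100 = 71.154%
Salt term: 16.6 × (0) = 0
GC term: 0.41 × 71.154 = 29.173; length term: −500/52 = −9.615
Tm = 81.5 + (0) + 29.173 − 9.615 = 101.058 → 101.1°C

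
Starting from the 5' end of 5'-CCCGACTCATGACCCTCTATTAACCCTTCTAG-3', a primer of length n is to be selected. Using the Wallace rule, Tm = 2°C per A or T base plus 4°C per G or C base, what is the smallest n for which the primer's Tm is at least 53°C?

First 16 bases: CCCGACTCATGACCCT → Tm = 52°C (< 53°C)
First 17 bases: CCCGACTCATGACCCTC → Tm = 56°C (≥ 53°C)
Each additional base adds 2°C (A/T) or 4°C (G/C), so Tm is non-decreasing in n; n = 17 is the first length to reach 53°C.

n = 17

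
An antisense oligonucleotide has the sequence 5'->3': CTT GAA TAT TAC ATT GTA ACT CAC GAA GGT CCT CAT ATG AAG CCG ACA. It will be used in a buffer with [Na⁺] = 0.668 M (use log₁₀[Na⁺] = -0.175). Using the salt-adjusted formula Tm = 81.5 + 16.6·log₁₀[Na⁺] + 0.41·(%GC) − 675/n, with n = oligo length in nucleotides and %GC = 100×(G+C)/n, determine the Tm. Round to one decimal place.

Length n = 48. C=11, G=8, T=13, A=16
G+C = 19, so %GC = 19/48 × 100 = 39.583%
Salt term: 16.6 × (-0.175) = -2.905
GC term: 0.41 × 39.583 = 16.229; length term: −675/48 = −14.062
Tm = 81.5 + (-2.905) + 16.229 − 14.062 = 80.762 → 80.8°C

80.8°C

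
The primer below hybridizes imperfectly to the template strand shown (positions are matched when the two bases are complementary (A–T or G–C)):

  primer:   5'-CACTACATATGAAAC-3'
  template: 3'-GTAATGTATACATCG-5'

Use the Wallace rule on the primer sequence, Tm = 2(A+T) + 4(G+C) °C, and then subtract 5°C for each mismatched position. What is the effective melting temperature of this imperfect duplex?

25°C

Primer base counts: A=7, T=3, G=1, C=4 → A+T=10, G+C=5
Perfect-match Tm = 2(10) + 4(5) = 20 + 20 = 40°C
Mismatches (positions where the bases are not complementary): 3 (at positions 3, 12, 14)
Effective Tm = 40 − 3×5 = 40 − 15 = 25°C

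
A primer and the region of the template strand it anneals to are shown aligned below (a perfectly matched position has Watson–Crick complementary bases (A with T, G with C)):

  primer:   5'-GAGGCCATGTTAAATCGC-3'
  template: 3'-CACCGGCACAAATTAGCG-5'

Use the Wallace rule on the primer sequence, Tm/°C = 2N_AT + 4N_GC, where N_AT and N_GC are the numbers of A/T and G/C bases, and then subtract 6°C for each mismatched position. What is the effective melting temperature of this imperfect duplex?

36°C

Primer base counts: A=5, T=4, G=5, C=4 → A+T=9, G+C=9
Perfect-match Tm = 2(9) + 4(9) = 18 + 36 = 54°C
Mismatches (positions where the bases are not complementary): 3 (at positions 2, 7, 12)
Effective Tm = 54 − 3×6 = 54 − 18 = 36°C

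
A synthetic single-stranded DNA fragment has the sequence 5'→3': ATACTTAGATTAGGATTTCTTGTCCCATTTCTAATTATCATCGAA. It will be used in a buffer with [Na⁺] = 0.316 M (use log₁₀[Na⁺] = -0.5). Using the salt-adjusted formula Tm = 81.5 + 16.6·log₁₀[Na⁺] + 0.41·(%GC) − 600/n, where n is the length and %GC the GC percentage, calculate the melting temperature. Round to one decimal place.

71.7°C

Length n = 45. Base counts: A=13, G=5, T=19, C=8
G+C = 13, so %GC = 13/45 × 100 = 28.889%
Salt term: 16.6 × (-0.5) = -8.3
GC term: 0.41 × 28.889 = 11.844; length term: −600/45 = −13.333
Tm = 81.5 + (-8.3) + 11.844 − 13.333 = 71.711 → 71.7°C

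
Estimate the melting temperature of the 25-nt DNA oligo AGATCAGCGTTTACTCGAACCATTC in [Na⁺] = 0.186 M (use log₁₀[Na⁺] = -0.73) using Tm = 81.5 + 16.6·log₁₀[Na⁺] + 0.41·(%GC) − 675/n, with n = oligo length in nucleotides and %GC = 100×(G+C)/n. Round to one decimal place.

60.4°C

Length n = 25. Scanning the sequence gives G=4, T=7, C=7, A=7.
G+C = 11, so %GC = 11/25 × 100 = 44%
Salt term: 16.6 × (-0.73) = -12.118
GC term: 0.41 × 44 = 18.04; length term: −675/25 = −27
Tm = 81.5 + (-12.118) + 18.04 − 27 = 60.422 → 60.4°C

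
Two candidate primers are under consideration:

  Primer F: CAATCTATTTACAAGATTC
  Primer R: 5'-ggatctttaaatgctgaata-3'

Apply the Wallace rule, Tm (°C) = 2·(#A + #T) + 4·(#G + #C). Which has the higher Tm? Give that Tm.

Primer R, 52°C

Primer F: A+T=14, G+C=5 → Tm = 2(14)+4(5) = 48°C
Primer R: A+T=14, G+C=6 → Tm = 2(14)+4(6) = 52°C
48°C vs 52°C → primer R is higher.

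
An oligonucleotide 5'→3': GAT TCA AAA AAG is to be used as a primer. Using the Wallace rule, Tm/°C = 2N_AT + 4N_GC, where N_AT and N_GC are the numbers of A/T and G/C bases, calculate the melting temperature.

30°C

Base counts: G=2, A=7, T=2, C=1
So N_AT = 9 and N_GC = 3.
Tm = 4·3 + 2·9 = 12 + 18 = 30°C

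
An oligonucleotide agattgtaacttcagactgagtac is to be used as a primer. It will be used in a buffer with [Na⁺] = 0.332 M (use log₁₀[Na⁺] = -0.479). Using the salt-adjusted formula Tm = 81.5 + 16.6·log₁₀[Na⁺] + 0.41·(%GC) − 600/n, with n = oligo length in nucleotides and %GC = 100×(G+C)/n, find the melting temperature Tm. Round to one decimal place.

Length n = 24. Counting bases: C=4, A=8, T=7, G=5
G+C = 9, so %GC = 9/24 × 100 = 37.5%
Salt term: 16.6 × (-0.479) = -7.951
GC term: 0.41 × 37.5 = 15.375; length term: −600/24 = −25
Tm = 81.5 + (-7.951) + 15.375 − 25 = 63.924 → 63.9°C

63.9°C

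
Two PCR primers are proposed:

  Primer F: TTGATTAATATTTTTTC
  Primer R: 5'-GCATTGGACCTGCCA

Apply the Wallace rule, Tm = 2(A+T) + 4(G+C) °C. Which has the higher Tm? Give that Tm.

Primer F: A+T=15, G+C=2 → Tm = 2(15)+4(2) = 38°C
Primer R: A+T=6, G+C=9 → Tm = 2(6)+4(9) = 48°C
38°C vs 48°C → primer R is higher.

Primer R, 48°C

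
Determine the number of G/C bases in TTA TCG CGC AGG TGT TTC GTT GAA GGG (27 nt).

14

C=4, G=10, T=9, A=4
G+C = 10 + 4 = 14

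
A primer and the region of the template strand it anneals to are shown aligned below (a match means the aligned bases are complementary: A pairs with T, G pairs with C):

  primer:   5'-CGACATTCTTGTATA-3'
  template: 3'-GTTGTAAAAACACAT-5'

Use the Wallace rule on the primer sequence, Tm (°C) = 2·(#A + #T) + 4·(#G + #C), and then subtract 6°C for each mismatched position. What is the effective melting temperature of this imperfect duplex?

22°C

Primer base counts: A=4, T=6, G=2, C=3 → A+T=10, G+C=5
Perfect-match Tm = 2(10) + 4(5) = 20 + 20 = 40°C
Mismatches (positions where the bases are not complementary): 3 (at positions 2, 8, 13)
Effective Tm = 40 − 3×6 = 40 − 18 = 22°C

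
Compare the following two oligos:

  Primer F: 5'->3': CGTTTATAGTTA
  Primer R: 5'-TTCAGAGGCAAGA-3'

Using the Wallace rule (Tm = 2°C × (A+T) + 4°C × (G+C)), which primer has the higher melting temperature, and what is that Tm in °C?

Primer R, 38°C

Primer F: A+T=9, G+C=3 → Tm = 2(9)+4(3) = 30°C
Primer R: A+T=7, G+C=6 → Tm = 2(7)+4(6) = 38°C
30°C vs 38°C → primer R is higher.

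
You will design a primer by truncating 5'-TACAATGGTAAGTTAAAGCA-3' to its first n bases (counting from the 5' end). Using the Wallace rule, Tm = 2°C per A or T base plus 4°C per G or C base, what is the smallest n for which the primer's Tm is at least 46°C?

First 17 bases: TACAATGGTAAGTTAAA → Tm = 42°C (< 46°C)
First 18 bases: TACAATGGTAAGTTAAAG → Tm = 46°C (≥ 46°C)
Since every base adds ≥2°C, Tm only increases with n, so the threshold is first crossed at n = 18.

n = 18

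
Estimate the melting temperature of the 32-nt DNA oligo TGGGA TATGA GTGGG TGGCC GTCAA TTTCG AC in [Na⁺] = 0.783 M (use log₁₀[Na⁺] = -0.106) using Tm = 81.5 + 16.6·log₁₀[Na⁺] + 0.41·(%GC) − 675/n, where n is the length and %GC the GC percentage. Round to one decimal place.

Length n = 32. Base counts: A=6, G=12, T=9, C=5
G+C = 17, so %GC = 17/32 × 100 = 53.125%
Salt term: 16.6 × (-0.106) = -1.76
GC term: 0.41 × 53.125 = 21.781; length term: −675/32 = −21.094
Tm = 81.5 + (-1.76) + 21.781 − 21.094 = 80.427 → 80.4°C

80.4°C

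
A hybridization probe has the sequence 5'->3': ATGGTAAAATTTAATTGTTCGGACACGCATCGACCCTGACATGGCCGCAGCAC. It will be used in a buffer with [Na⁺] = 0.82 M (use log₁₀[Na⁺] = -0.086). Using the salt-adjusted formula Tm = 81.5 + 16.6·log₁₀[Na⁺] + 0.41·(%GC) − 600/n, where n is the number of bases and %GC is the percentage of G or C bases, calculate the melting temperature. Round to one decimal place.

Length n = 53. C=14, T=12, A=15, G=12
G+C = 26, so %GC = 26/53 × 100 = 49.057%
Salt term: 16.6 × (-0.086) = -1.428
GC term: 0.41 × 49.057 = 20.113; length term: −600/53 = −11.321
Tm = 81.5 + (-1.428) + 20.113 − 11.321 = 88.864 → 88.9°C

88.9°C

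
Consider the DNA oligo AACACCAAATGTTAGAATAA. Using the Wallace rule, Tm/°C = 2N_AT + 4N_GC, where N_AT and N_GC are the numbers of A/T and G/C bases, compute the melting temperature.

C=3, T=4, G=2, A=11
A+T = 15, G+C = 5
Tm = 2(15) + 4(5) = 30 + 20 = 50°C

50°C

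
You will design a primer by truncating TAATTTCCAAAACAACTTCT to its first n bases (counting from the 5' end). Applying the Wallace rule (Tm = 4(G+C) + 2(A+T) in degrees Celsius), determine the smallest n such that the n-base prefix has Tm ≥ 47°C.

First 18 bases: TAATTTCCAAAACAACTT → Tm = 44°C (< 47°C)
First 19 bases: TAATTTCCAAAACAACTTC → Tm = 48°C (≥ 47°C)
Since every base adds ≥2°C, Tm only increases with n, so the threshold is first crossed at n = 19.

n = 19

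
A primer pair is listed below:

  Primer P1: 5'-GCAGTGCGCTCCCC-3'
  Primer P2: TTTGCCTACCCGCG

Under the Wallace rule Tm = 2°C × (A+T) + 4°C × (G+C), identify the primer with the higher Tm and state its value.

Primer P1, 50°C

Primer P1: A+T=3, G+C=11 → Tm = 2(3)+4(11) = 50°C
Primer P2: A+T=5, G+C=9 → Tm = 2(5)+4(9) = 46°C
50°C vs 46°C → primer P1 is higher.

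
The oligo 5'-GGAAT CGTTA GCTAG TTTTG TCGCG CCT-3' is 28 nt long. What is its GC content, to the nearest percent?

Base counts: T=10, C=6, G=8, A=4
G+C = 8 + 6 = 14 out of 28 bases
%GC = 14/28 × 100 = 50% ≈ 50%

50%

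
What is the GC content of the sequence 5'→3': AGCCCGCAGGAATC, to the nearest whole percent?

G=4, A=4, T=1, C=5
G+C = 4 + 5 = 9 out of 14 bases
%GC = 9/14 × 100 = 64.29% ≈ 64%

64%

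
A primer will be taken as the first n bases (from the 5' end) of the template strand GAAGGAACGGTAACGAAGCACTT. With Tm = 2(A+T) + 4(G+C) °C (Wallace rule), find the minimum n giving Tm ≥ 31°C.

First 9 bases: GAAGGAACG → Tm = 28°C (< 31°C)
First 10 bases: GAAGGAACGG → Tm = 32°C (≥ 31°C)
Since every base adds ≥2°C, Tm only increases with n, so the threshold is first crossed at n = 10.

n = 10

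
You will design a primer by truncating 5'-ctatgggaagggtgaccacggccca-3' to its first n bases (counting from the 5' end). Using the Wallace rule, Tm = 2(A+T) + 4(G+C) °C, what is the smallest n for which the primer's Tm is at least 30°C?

First 9 bases: CTATGGGAA → Tm = 26°C (< 30°C)
First 10 bases: CTATGGGAAG → Tm = 30°C (≥ 30°C)
Each additional base adds 2°C (A/T) or 4°C (G/C), so Tm is non-decreasing in n; n = 10 is the first length to reach 30°C.

n = 10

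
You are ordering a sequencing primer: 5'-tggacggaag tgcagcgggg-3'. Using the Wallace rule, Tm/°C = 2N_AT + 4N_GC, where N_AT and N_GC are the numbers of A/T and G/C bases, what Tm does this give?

68°C

C=3, G=11, A=4, T=2
A+T = 6, G+C = 14
Tm = 2(6) + 4(14) = 12 + 56 = 68°C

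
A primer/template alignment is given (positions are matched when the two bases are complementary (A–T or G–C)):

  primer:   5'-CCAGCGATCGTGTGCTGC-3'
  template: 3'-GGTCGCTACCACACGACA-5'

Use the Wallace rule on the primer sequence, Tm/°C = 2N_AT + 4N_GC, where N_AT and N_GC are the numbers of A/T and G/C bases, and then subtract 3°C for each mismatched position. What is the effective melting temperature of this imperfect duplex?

Primer base counts: A=2, T=4, G=6, C=6 → A+T=6, G+C=12
Perfect-match Tm = 2(6) + 4(12) = 12 + 48 = 60°C
Mismatches (positions where the bases are not complementary): 2 (at positions 9, 18)
Effective Tm = 60 − 2×3 = 60 − 6 = 54°C

54°C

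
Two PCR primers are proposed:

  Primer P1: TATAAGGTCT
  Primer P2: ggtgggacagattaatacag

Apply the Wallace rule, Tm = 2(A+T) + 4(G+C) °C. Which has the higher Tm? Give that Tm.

Primer P1: A+T=7, G+C=3 → Tm = 2(7)+4(3) = 26°C
Primer P2: A+T=11, G+C=9 → Tm = 2(11)+4(9) = 58°C
26°C vs 58°C → primer P2 is higher.

Primer P2, 58°C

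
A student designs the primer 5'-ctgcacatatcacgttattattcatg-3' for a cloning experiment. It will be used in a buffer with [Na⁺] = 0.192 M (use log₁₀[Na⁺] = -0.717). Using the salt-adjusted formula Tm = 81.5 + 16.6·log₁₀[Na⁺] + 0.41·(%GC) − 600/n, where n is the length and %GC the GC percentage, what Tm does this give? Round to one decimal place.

60.7°C

Length n = 26. Scanning the sequence gives T=10, A=7, C=6, G=3.
G+C = 9, so %GC = 9/26 × 100 = 34.615%
Salt term: 16.6 × (-0.717) = -11.902
GC term: 0.41 × 34.615 = 14.192; length term: −600/26 = −23.077
Tm = 81.5 + (-11.902) + 14.192 − 23.077 = 60.713 → 60.7°C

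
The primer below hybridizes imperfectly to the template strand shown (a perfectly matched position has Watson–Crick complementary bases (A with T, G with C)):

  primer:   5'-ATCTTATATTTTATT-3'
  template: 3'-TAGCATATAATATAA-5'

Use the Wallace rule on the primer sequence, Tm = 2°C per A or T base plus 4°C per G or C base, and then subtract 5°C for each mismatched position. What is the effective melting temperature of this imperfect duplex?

Primer base counts: A=4, T=10, G=0, C=1 → A+T=14, G+C=1
Perfect-match Tm = 2(14) + 4(1) = 28 + 4 = 32°C
Mismatches (positions where the bases are not complementary): 2 (at positions 4, 11)
Effective Tm = 32 − 2×5 = 32 − 10 = 22°C

22°C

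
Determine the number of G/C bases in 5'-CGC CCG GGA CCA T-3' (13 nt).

10

Scanning the sequence gives A=2, T=1, C=6, G=4.
G+C = 4 + 6 = 10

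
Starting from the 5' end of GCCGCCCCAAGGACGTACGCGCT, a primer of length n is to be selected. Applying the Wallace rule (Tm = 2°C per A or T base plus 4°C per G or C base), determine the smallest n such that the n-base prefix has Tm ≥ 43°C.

First 11 bases: GCCGCCCCAAG → Tm = 40°C (< 43°C)
First 12 bases: GCCGCCCCAAGG → Tm = 44°C (≥ 43°C)
Each additional base adds 2°C (A/T) or 4°C (G/C), so Tm is non-decreasing in n; n = 12 is the first length to reach 43°C.

n = 12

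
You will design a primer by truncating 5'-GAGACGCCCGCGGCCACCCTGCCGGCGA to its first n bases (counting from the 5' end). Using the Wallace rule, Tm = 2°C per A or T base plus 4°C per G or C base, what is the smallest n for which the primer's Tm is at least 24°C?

n = 7

First 6 bases: GAGACG → Tm = 20°C (< 24°C)
First 7 bases: GAGACGC → Tm = 24°C (≥ 24°C)
Since every base adds ≥2°C, Tm only increases with n, so the threshold is first crossed at n = 7.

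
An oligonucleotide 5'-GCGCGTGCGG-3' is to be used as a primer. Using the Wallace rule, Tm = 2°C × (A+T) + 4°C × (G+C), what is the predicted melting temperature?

38°C

Base counts: A=0, G=6, T=1, C=3
A+T = 1, G+C = 9
Tm = 2×1 + 4×9 = 38°C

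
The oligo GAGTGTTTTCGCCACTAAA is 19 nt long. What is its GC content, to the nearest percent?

Base counts: G=4, A=5, C=4, T=6
G+C = 4 + 4 = 8 out of 19 bases
%GC = 8/19 × 100 = 42.11% ≈ 42%

42%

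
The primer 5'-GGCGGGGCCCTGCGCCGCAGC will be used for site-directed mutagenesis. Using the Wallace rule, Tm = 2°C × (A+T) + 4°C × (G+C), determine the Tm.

80°C

C=9, T=1, A=1, G=10
AT pairs contribute 2, GC pairs contribute 19.
Tm = 4·19 + 2·2 = 76 + 4 = 80°C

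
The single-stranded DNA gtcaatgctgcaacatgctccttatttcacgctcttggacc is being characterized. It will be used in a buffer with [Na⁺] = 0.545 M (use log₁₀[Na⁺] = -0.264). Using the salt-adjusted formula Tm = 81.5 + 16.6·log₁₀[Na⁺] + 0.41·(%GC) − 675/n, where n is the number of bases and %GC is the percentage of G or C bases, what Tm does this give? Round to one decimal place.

Length n = 41. Scanning the sequence gives T=13, G=7, C=13, A=8.
G+C = 20, so %GC = 20/41 × 100 = 48.78%
Salt term: 16.6 × (-0.264) = -4.382
GC term: 0.41 × 48.78 = 20; length term: −675/41 = −16.463
Tm = 81.5 + (-4.382) + 20 − 16.463 = 80.655 → 80.7°C

80.7°C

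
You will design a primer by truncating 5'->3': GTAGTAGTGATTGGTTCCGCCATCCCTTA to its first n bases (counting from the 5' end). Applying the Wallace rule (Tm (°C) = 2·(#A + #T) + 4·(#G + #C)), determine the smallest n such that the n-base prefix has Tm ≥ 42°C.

First 14 bases: GTAGTAGTGATTGG → Tm = 40°C (< 42°C)
First 15 bases: GTAGTAGTGATTGGT → Tm = 42°C (≥ 42°C)
Each additional base adds 2°C (A/T) or 4°C (G/C), so Tm is non-decreasing in n; n = 15 is the first length to reach 42°C.

n = 15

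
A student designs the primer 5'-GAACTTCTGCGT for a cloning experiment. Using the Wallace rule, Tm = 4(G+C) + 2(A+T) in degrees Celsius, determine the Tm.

36°C

Base counts: G=3, T=4, A=2, C=3
So N_AT = 6 and N_GC = 6.
Tm = 4·6 + 2·6 = 24 + 12 = 36°C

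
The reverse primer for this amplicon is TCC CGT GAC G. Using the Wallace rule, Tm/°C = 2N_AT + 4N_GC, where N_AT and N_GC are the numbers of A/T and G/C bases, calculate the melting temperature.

34°C

Counting bases: G=3, C=4, A=1, T=2
A+T = 3, G+C = 7
Tm = 2(3) + 4(7) = 6 + 28 = 34°C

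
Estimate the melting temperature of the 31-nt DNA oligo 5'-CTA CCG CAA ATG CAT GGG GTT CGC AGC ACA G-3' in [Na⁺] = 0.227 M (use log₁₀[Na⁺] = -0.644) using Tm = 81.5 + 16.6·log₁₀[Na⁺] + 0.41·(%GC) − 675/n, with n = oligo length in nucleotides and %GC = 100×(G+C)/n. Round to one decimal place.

72.8°C

Length n = 31. Base counts: C=9, A=8, T=5, G=9
G+C = 18, so %GC = 18/31 × 100 = 58.065%
Salt term: 16.6 × (-0.644) = -10.69
GC term: 0.41 × 58.065 = 23.807; length term: −675/31 = −21.774
Tm = 81.5 + (-10.69) + 23.807 − 21.774 = 72.843 → 72.8°C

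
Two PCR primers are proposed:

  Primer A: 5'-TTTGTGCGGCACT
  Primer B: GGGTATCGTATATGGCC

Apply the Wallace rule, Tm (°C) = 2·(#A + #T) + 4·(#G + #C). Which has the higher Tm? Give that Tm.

Primer B, 52°C

Primer A: A+T=6, G+C=7 → Tm = 2(6)+4(7) = 40°C
Primer B: A+T=8, G+C=9 → Tm = 2(8)+4(9) = 52°C
40°C vs 52°C → primer B is higher.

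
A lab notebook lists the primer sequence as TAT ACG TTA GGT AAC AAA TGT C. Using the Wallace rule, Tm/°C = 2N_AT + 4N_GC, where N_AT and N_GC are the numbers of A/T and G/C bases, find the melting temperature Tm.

Counting bases: A=8, T=7, C=3, G=4
AT pairs contribute 15, GC pairs contribute 7.
Tm = 2(15) + 4(7) = 30 + 28 = 58°C

58°C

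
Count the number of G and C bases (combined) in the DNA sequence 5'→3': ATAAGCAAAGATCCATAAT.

Base counts: A=10, T=4, C=3, G=2
G+C = 2 + 3 = 5

5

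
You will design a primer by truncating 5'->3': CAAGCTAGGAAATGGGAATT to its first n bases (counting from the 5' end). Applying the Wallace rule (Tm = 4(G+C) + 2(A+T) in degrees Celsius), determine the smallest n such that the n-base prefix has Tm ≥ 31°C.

First 10 bases: CAAGCTAGGA → Tm = 30°C (< 31°C)
First 11 bases: CAAGCTAGGAA → Tm = 32°C (≥ 31°C)
Each additional base adds 2°C (A/T) or 4°C (G/C), so Tm is non-decreasing in n; n = 11 is the first length to reach 31°C.

n = 11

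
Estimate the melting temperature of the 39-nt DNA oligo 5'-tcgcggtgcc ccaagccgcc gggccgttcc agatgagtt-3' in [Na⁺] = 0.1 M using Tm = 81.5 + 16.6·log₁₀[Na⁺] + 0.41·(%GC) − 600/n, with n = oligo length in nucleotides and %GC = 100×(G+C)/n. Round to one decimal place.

77.9°C

Length n = 39. Base counts: A=5, G=13, T=7, C=14
G+C = 27, so %GC = 27/39 × 100 = 69.231%
Salt term: 16.6 × (-1) = -16.6
GC term: 0.41 × 69.231 = 28.385; length term: −600/39 = −15.385
Tm = 81.5 + (-16.6) + 28.385 − 15.385 = 77.9 → 77.9°C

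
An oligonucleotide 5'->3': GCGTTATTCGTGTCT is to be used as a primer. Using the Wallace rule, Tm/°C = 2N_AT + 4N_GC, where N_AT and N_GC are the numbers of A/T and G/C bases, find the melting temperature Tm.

44°C

Scanning the sequence gives A=1, C=3, G=4, T=7.
A+T = 8, G+C = 7
Tm = 2(8) + 4(7) = 16 + 28 = 44°C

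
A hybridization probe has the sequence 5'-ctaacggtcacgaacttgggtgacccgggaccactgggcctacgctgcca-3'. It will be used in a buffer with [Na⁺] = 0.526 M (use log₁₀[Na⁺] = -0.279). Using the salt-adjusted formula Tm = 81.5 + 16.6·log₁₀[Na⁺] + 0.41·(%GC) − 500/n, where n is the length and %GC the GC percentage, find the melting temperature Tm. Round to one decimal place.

Length n = 50. Base counts: A=10, T=8, G=15, C=17
G+C = 32, so %GC = 32/50 × 100 = 64%
Salt term: 16.6 × (-0.279) = -4.631
GC term: 0.41 × 64 = 26.24; length term: −500/50 = −10
Tm = 81.5 + (-4.631) + 26.24 − 10 = 93.109 → 93.1°C

93.1°C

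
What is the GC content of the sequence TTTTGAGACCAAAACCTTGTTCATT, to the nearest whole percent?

32%

Base counts: G=3, T=10, C=5, A=7
G+C = 3 + 5 = 8 out of 25 bases
%GC = 8/25 × 100 = 32% ≈ 32%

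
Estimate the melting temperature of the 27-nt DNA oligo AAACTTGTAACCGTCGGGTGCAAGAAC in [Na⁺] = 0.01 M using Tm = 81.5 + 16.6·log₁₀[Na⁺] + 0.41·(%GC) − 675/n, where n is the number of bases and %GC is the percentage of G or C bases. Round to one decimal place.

43.0°C

Length n = 27. G=7, T=5, C=6, A=9
G+C = 13, so %GC = 13/27 × 100 = 48.148%
Salt term: 16.6 × (-2) = -33.2
GC term: 0.41 × 48.148 = 19.741; length term: −675/27 = −25
Tm = 81.5 + (-33.2) + 19.741 − 25 = 43.041 → 43.0°C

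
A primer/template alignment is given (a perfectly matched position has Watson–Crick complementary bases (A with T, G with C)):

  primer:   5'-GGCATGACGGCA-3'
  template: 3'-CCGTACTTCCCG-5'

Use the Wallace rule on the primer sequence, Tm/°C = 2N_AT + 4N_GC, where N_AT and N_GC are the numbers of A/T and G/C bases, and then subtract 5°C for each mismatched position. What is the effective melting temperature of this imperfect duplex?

25°C

Primer base counts: A=3, T=1, G=5, C=3 → A+T=4, G+C=8
Perfect-match Tm = 2(4) + 4(8) = 8 + 32 = 40°C
Mismatches (positions where the bases are not complementary): 3 (at positions 8, 11, 12)
Effective Tm = 40 − 3×5 = 40 − 15 = 25°C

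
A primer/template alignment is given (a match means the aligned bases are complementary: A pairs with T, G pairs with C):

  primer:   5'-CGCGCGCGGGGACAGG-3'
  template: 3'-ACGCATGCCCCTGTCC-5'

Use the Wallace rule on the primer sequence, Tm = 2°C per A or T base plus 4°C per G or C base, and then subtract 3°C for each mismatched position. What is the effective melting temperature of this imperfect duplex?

51°C

Primer base counts: A=2, T=0, G=9, C=5 → A+T=2, G+C=14
Perfect-match Tm = 2(2) + 4(14) = 4 + 56 = 60°C
Mismatches (positions where the bases are not complementary): 3 (at positions 1, 5, 6)
Effective Tm = 60 − 3×3 = 60 − 9 = 51°C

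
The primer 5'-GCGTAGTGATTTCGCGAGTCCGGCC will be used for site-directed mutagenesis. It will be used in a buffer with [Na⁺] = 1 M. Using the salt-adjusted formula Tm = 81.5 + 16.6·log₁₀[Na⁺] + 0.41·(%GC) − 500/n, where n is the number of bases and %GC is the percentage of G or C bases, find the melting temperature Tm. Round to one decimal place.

87.7°C

Length n = 25. Scanning the sequence gives T=6, G=9, A=3, C=7.
G+C = 16, so %GC = 16/25 × 100 = 64%
Salt term: 16.6 × (0) = 0
GC term: 0.41 × 64 = 26.24; length term: −500/25 = −20
Tm = 81.5 + (0) + 26.24 − 20 = 87.74 → 87.7°C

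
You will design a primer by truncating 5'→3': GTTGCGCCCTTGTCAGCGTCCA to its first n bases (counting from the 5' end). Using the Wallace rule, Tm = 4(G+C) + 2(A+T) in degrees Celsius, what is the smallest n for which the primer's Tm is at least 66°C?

First 19 bases: GTTGCGCCCTTGTCAGCGT → Tm = 62°C (< 66°C)
First 20 bases: GTTGCGCCCTTGTCAGCGTC → Tm = 66°C (≥ 66°C)
Each additional base adds 2°C (A/T) or 4°C (G/C), so Tm is non-decreasing in n; n = 20 is the first length to reach 66°C.

n = 20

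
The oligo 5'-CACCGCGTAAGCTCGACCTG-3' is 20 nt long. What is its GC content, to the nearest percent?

Scanning the sequence gives T=3, A=4, C=8, G=5.
G+C = 5 + 8 = 13 out of 20 bases
%GC = 13/20 × 100 = 65% ≈ 65%

65%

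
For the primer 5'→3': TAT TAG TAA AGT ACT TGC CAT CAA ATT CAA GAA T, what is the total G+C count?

9

Scanning the sequence gives C=5, A=14, T=11, G=4.
Total G or C: 4 + 5 = 9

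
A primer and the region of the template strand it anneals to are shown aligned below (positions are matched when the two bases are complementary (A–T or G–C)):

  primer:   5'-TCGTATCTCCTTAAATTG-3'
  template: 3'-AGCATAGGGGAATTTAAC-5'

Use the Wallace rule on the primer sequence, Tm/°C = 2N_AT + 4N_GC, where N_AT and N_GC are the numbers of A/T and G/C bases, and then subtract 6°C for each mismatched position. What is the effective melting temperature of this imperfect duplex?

42°C

Primer base counts: A=4, T=8, G=2, C=4 → A+T=12, G+C=6
Perfect-match Tm = 2(12) + 4(6) = 24 + 24 = 48°C
Mismatches (positions where the bases are not complementary): 1 (at position 8)
Effective Tm = 48 − 1×6 = 48 − 6 = 42°C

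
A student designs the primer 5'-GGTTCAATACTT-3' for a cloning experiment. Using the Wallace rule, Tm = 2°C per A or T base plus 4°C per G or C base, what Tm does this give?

Base counts: T=5, A=3, G=2, C=2
A+T = 8, G+C = 4
Tm = 4·4 + 2·8 = 16 + 16 = 32°C

32°C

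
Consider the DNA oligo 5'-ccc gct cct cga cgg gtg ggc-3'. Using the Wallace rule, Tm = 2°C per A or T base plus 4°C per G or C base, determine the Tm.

76°C

Scanning the sequence gives G=8, C=9, A=1, T=3.
So N_AT = 4 and N_GC = 17.
Tm = 4·17 + 2·4 = 68 + 8 = 76°C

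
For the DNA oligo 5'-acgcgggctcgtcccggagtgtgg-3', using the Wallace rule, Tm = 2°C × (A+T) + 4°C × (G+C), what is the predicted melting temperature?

Base counts: C=7, G=11, T=4, A=2
So N_AT = 6 and N_GC = 18.
Tm = 2×6 + 4×18 = 84°C

84°C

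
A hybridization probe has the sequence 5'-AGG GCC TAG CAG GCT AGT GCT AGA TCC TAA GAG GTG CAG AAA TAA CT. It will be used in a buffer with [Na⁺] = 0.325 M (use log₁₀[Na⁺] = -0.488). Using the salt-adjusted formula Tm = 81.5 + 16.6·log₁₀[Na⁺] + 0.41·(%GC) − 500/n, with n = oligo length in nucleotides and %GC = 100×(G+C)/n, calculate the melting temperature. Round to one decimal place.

82.8°C

Length n = 47. A=15, T=9, G=14, C=9
G+C = 23, so %GC = 23/47 × 100 = 48.936%
Salt term: 16.6 × (-0.488) = -8.101
GC term: 0.41 × 48.936 = 20.064; length term: −500/47 = −10.638
Tm = 81.5 + (-8.101) + 20.064 − 10.638 = 82.825 → 82.8°C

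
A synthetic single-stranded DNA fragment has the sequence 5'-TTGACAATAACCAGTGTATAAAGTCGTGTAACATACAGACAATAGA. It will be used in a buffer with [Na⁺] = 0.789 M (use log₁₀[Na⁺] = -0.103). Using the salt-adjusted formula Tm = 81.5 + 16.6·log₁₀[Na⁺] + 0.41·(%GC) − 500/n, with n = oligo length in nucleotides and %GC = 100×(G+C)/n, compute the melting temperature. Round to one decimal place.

Length n = 46. Counting bases: C=7, T=11, G=8, A=20
G+C = 15, so %GC = 15/46 × 100 = 32.609%
Salt term: 16.6 × (-0.103) = -1.71
GC term: 0.41 × 32.609 = 13.37; length term: −500/46 = −10.87
Tm = 81.5 + (-1.71) + 13.37 − 10.87 = 82.29 → 82.3°C

82.3°C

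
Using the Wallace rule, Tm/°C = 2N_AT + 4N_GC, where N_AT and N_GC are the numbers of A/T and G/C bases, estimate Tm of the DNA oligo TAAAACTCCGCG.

G=2, T=2, A=4, C=4
A+T = 6, G+C = 6
Tm = 4·6 + 2·6 = 24 + 12 = 36°C

36°C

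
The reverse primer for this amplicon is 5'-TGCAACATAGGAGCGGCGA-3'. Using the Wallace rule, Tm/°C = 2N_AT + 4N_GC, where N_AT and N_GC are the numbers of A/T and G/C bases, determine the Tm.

Base counts: G=7, C=4, A=6, T=2
So N_AT = 8 and N_GC = 11.
Tm = 2(8) + 4(11) = 16 + 44 = 60°C

60°C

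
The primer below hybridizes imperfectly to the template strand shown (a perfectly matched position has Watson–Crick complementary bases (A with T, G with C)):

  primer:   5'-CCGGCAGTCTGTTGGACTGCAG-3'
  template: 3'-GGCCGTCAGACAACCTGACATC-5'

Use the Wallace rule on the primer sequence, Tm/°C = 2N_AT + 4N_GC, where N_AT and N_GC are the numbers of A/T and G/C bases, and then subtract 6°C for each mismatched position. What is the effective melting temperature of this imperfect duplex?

Primer base counts: A=3, T=5, G=8, C=6 → A+T=8, G+C=14
Perfect-match Tm = 2(8) + 4(14) = 16 + 56 = 72°C
Mismatches (positions where the bases are not complementary): 1 (at position 20)
Effective Tm = 72 − 1×6 = 72 − 6 = 66°C

66°C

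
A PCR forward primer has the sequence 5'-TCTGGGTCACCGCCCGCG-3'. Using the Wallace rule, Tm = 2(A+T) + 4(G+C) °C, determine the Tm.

Base counts: G=6, C=8, A=1, T=3
A+T = 4, G+C = 14
Tm = 2×4 + 4×14 = 64°C

64°C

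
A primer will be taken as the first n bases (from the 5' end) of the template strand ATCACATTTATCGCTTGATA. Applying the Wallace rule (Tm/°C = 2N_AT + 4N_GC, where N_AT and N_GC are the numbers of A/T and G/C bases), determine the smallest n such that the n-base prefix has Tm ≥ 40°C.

First 14 bases: ATCACATTTATCGC → Tm = 38°C (< 40°C)
First 15 bases: ATCACATTTATCGCT → Tm = 40°C (≥ 40°C)
Since every base adds ≥2°C, Tm only increases with n, so the threshold is first crossed at n = 15.

n = 15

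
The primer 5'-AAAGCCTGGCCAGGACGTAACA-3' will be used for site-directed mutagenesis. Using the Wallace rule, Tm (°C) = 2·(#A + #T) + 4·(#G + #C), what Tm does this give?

68°C

Base counts: A=8, C=6, T=2, G=6
A+T = 10, G+C = 12
Tm = 4·12 + 2·10 = 48 + 20 = 68°C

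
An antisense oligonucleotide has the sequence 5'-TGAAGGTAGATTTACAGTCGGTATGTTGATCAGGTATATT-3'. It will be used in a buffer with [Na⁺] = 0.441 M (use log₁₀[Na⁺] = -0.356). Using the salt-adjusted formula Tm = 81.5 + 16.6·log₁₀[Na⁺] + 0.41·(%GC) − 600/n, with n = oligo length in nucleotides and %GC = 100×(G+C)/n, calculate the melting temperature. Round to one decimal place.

Length n = 40. Base counts: G=11, A=11, C=3, T=15
G+C = 14, so %GC = 14/40 × 100 = 35%
Salt term: 16.6 × (-0.356) = -5.91
GC term: 0.41 × 35 = 14.35; length term: −600/40 = −15
Tm = 81.5 + (-5.91) + 14.35 − 15 = 74.94 → 74.9°C

74.9°C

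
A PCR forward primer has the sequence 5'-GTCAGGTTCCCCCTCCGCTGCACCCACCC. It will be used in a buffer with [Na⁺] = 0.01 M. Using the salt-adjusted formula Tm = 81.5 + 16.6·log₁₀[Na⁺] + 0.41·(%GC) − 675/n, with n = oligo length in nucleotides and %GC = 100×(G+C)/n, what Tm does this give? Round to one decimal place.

54.7°C

Length n = 29. Counting bases: A=3, T=5, C=16, G=5
G+C = 21, so %GC = 21/29 × 100 = 72.414%
Salt term: 16.6 × (-2) = -33.2
GC term: 0.41 × 72.414 = 29.69; length term: −675/29 = −23.276
Tm = 81.5 + (-33.2) + 29.69 − 23.276 = 54.714 → 54.7°C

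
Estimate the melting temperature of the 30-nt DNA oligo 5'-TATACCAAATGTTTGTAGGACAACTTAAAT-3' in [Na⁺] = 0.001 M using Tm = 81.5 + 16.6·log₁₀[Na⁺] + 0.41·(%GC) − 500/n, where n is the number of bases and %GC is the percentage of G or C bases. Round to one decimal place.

26.0°C

Length n = 30. Scanning the sequence gives A=12, G=4, T=10, C=4.
G+C = 8, so %GC = 8/30 × 100 = 26.667%
Salt term: 16.6 × (-3) = -49.8
GC term: 0.41 × 26.667 = 10.933; length term: −500/30 = −16.667
Tm = 81.5 + (-49.8) + 10.933 − 16.667 = 25.966 → 26.0°C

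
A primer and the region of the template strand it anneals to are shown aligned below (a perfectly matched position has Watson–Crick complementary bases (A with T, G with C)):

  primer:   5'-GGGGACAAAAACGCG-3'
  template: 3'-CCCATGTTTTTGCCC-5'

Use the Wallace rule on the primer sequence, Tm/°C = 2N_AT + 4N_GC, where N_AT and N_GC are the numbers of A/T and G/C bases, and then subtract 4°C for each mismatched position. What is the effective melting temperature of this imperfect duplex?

40°C

Primer base counts: A=6, T=0, G=6, C=3 → A+T=6, G+C=9
Perfect-match Tm = 2(6) + 4(9) = 12 + 36 = 48°C
Mismatches (positions where the bases are not complementary): 2 (at positions 4, 14)
Effective Tm = 48 − 2×4 = 48 − 8 = 40°C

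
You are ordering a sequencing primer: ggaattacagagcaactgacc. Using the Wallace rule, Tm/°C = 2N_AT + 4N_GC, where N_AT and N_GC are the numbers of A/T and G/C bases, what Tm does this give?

62°C

Counting bases: T=3, C=5, A=8, G=5
A+T = 11, G+C = 10
Tm = 4·10 + 2·11 = 40 + 22 = 62°C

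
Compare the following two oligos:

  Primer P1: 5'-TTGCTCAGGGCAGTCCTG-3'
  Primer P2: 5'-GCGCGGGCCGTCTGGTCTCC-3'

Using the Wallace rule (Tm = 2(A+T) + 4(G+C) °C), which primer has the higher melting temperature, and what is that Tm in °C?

Primer P2, 72°C

Primer P1: A+T=7, G+C=11 → Tm = 2(7)+4(11) = 58°C
Primer P2: A+T=4, G+C=16 → Tm = 2(4)+4(16) = 72°C
58°C vs 72°C → primer P2 is higher.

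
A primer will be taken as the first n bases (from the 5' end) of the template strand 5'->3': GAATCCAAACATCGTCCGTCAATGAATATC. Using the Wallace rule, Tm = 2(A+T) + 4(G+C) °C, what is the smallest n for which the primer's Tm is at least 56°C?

n = 19

First 18 bases: GAATCCAAACATCGTCCG → Tm = 54°C (< 56°C)
First 19 bases: GAATCCAAACATCGTCCGT → Tm = 56°C (≥ 56°C)
Each additional base adds 2°C (A/T) or 4°C (G/C), so Tm is non-decreasing in n; n = 19 is the first length to reach 56°C.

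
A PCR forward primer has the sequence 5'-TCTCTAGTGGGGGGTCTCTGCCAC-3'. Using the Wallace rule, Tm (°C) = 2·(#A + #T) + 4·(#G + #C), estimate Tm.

Scanning the sequence gives T=7, G=8, C=7, A=2.
So N_AT = 9 and N_GC = 15.
Tm = 4·15 + 2·9 = 60 + 18 = 78°C

78°C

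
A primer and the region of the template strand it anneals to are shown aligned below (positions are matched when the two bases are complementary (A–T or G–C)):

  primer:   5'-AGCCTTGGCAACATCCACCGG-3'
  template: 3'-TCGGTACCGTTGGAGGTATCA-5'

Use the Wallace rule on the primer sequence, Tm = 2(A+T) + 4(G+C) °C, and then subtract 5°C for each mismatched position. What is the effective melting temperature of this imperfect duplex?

Primer base counts: A=5, T=3, G=5, C=8 → A+T=8, G+C=13
Perfect-match Tm = 2(8) + 4(13) = 16 + 52 = 68°C
Mismatches (positions where the bases are not complementary): 5 (at positions 5, 13, 18, 19, 21)
Effective Tm = 68 − 5×5 = 68 − 25 = 43°C

43°C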